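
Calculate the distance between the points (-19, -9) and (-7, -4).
Using the distance formula: d = sqrt((x₂-x₁)² + (y₂-y₁)²)
dx = (-7) - (-19) = 12
dy = (-4) - (-9) = 5
d = sqrt(12² + 5²) = sqrt(144 + 25) = sqrt(169) = 13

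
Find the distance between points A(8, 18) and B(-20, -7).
Using the distance formula: d = sqrt((x₂-x₁)² + (y₂-y₁)²)
dx = (-20) - 8 = -28
dy = (-7) - 18 = -25
d = sqrt((-28)² + (-25)²) = sqrt(784 + 625) = sqrt(1409) = 37.54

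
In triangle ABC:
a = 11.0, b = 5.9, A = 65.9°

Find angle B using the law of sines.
sin(B)/b = sin(A)/a
sin(B) = b·sin(A)/a = 5.9·sin(65.9°)/11.0 = 0.489611
B = arcsin(0.489611) = 29.32°  (b ≤ a, so B ≤ A and the acute solution is unique)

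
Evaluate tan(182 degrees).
tan(182 degrees) = 0.0349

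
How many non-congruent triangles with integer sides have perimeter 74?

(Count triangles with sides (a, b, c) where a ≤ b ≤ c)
With a ≤ b ≤ c and a + b + c = 74, the triangle inequality a + b > c gives c < 74/2, so c ≤ 36.
Iterate a from 1 to ⌊p/3⌋ = 24; for each a, b ranges from a to ⌊(p−a)/2⌋ with c = p − a − b, keeping only c ≥ b.
Triples: (2, 36, 36), (3, 35, 36), (4, 34, 36), …
Count = 114 triangles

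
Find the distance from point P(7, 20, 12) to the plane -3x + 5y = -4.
d = |(-3)(7) + 5(20) + 0(12) - (-4)| / √((-3)² + 5² + 0²) = 83/√34 = 14.23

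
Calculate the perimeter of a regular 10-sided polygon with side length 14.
Perimeter = number of sides * side length
Perimeter = 10 * 14
Perimeter = 140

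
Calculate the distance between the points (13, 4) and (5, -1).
Using the distance formula: d = sqrt((x₂-x₁)² + (y₂-y₁)²)
dx = 5 - 13 = -8
dy = (-1) - 4 = -5
d = sqrt((-8)² + (-5)²) = sqrt(64 + 25) = sqrt(89) = 9.43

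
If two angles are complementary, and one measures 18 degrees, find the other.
Complementary angles sum to 90 degrees.
Other angle = 90 - 18
Other angle = 72 degrees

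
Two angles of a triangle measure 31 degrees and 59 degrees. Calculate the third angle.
Sum of angles in a triangle = 180 degrees
Third angle = 180 - 31 - 59
Third angle = 90 degrees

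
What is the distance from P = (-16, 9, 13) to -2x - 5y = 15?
d = |(-2)(-16) + (-5)(9) + 0(13) - (15)| / √((-2)² + (-5)² + 0²) = 28/√29 = 5.199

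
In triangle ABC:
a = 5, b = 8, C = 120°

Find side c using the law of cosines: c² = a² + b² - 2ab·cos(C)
c² = 5² + 8² - 2·5·8·cos(120°)
c² = 25 + 64 - 80·-0.5000 = 129
c = √129 = 11.36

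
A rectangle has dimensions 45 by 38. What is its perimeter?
Perimeter = 2 * (length + width)
Perimeter = 2 * (45 + 38)
Perimeter = 2 * 83
Perimeter = 166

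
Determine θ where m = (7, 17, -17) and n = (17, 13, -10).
m·n = 510, |m|² = 627, |n|² = 558
cos θ = 510/√349866 ≈ 0.8622
θ ≈ 30.43°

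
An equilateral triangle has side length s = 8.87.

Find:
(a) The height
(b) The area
(a) Height h = s·√3/2 = 8.87·√3/2 = 7.682
(b) Area = (√3/4)·s² = (√3/4)·8.87² = (√3/4)·78.6769 = 34.07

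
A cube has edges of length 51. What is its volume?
Volume = s³
Volume = 51³
Volume = 132651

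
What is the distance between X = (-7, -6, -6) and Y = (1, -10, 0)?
d = √[(8)² + (-4)² + (6)²] = √116 = 10.77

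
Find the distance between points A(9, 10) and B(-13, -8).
Using the distance formula: d = sqrt((x₂-x₁)² + (y₂-y₁)²)
dx = (-13) - 9 = -22
dy = (-8) - 10 = -18
d = sqrt((-22)² + (-18)²) = sqrt(484 + 324) = sqrt(808) = 28.43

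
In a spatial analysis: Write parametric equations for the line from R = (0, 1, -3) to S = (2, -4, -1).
Direction vector d = S - R = (2, -5, 2)
x = 0 + 2t, y = 1 - 5t, z = -3 + 2t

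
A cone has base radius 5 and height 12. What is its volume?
Volume = (1/3) * pi * r² * h
Volume = (1/3) * pi * 5² * 12
Volume = (1/3) * pi * 25 * 12
Volume = (1/3) * pi * 300
Volume = 314.16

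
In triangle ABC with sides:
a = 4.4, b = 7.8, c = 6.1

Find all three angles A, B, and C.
By the law of cosines:
cos(A) = (b² + c² - a²)/(2bc) = 0.826923  →  A = 34.22°
cos(B) = (a² + c² - b²)/(2ac) = -0.079545  →  B = 94.56°
cos(C) = (a² + b² - c²)/(2ab) = 0.626311  →  C = 51.22°
Check: A + B + C = 180.0° ✓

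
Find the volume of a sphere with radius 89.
Volume = (4/3) * pi * r³
Volume = (4/3) * pi * 89³
Volume = (4/3) * pi * 704969
Volume = 2952967.24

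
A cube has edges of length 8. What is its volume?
Volume = s³
Volume = 8³
Volume = 512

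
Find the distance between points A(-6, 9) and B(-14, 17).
Using the distance formula: d = sqrt((x₂-x₁)² + (y₂-y₁)²)
dx = (-14) - (-6) = -8
dy = 17 - 9 = 8
d = sqrt((-8)² + 8²) = sqrt(64 + 64) = sqrt(128) = 11.31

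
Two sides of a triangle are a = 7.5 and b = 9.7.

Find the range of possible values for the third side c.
By the triangle inequality: |a - b| < c < a + b
|7.5 - 9.7| < c < 7.5 + 9.7
2.2 < c < 17.2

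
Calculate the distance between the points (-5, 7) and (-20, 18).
Using the distance formula: d = sqrt((x₂-x₁)² + (y₂-y₁)²)
dx = (-20) - (-5) = -15
dy = 18 - 7 = 11
d = sqrt((-15)² + 11²) = sqrt(225 + 121) = sqrt(346) = 18.60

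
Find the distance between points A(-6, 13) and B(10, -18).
Using the distance formula: d = sqrt((x₂-x₁)² + (y₂-y₁)²)
dx = 10 - (-6) = 16
dy = (-18) - 13 = -31
d = sqrt(16² + (-31)²) = sqrt(256 + 961) = sqrt(1217) = 34.89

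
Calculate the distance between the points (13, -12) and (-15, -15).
Using the distance formula: d = sqrt((x₂-x₁)² + (y₂-y₁)²)
dx = (-15) - 13 = -28
dy = (-15) - (-12) = -3
d = sqrt((-28)² + (-3)²) = sqrt(784 + 9) = sqrt(793) = 28.16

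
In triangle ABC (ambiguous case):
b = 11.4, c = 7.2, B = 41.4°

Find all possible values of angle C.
sin(C)/c = sin(B)/b  →  sin(C) = c·sin(B)/b = 7.2·sin(41.4°)/11.4 = 0.417671
C₁ = arcsin(0.417671) = 24.69°,  C₂ = 180° - C₁ = 155.31°
Check C₂: A = 180° - 41.4° - 155.31° = -16.71° ≤ 0, rejected
C = 24.69° (one solution)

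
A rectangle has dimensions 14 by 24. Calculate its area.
Area = length * width
Area = 14 * 24
Area = 336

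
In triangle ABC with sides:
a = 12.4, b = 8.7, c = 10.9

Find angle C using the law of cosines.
cos(C) = (a² + b² - c²)/(2ab)
cos(C) = (12.4² + 8.7² - 10.9²)/(2·12.4·8.7) = 110.64/215.76 = 0.512792
C = arccos(0.512792) = 59.15°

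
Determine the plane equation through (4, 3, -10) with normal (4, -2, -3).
d = n·P = (4)(4) + (-2)(3) + (-3)(-10) = 40
Plane: 4x - 2y - 3z = 40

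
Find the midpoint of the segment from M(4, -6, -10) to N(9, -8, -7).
Midpoint = ((4+9)/2, (-6-8)/2, (-10-7)/2) = (6.5, -7, -8.5)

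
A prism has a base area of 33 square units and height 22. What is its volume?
Volume = base area * height
Volume = 33 * 22
Volume = 726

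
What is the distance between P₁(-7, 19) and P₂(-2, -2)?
Using the distance formula: d = sqrt((x₂-x₁)² + (y₂-y₁)²)
dx = (-2) - (-7) = 5
dy = (-2) - 19 = -21
d = sqrt(5² + (-21)²) = sqrt(25 + 441) = sqrt(466) = 21.59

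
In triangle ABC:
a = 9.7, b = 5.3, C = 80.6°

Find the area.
Using A = ½ab·sin(C):
A = ½·9.7·5.3·sin(80.6°) = ½·51.41·0.986572 = 25.36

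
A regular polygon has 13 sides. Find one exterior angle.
Exterior angle of a regular n-gon = 360/n
Exterior angle = 360/13
Exterior angle = 27.69 degrees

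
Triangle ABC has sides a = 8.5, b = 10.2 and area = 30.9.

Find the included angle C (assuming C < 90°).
Area = ½ab·sin(C)  →  sin(C) = 2·Area/(ab)
sin(C) = 2·30.9/(8.5·10.2) = 0.712803
C = arcsin(0.712803) = 45.46°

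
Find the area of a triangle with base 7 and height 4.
Area = (1/2) * base * height
Area = (1/2) * 7 * 4
Area = 14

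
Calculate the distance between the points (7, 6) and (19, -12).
Using the distance formula: d = sqrt((x₂-x₁)² + (y₂-y₁)²)
dx = 19 - 7 = 12
dy = (-12) - 6 = -18
d = sqrt(12² + (-18)²) = sqrt(144 + 324) = sqrt(468) = 21.63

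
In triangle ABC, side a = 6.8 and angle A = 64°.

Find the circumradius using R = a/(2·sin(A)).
R = a/(2·sin(A)) = 6.8/(2·sin(64°))
R = 6.8/(2·0.898794) = 6.8/1.797588 = 3.783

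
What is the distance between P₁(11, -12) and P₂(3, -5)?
Using the distance formula: d = sqrt((x₂-x₁)² + (y₂-y₁)²)
dx = 3 - 11 = -8
dy = (-5) - (-12) = 7
d = sqrt((-8)² + 7²) = sqrt(64 + 49) = sqrt(113) = 10.63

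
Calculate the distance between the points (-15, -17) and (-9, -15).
Using the distance formula: d = sqrt((x₂-x₁)² + (y₂-y₁)²)
dx = (-9) - (-15) = 6
dy = (-15) - (-17) = 2
d = sqrt(6² + 2²) = sqrt(36 + 4) = sqrt(40) = 6.32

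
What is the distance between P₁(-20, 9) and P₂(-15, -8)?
Using the distance formula: d = sqrt((x₂-x₁)² + (y₂-y₁)²)
dx = (-15) - (-20) = 5
dy = (-8) - 9 = -17
d = sqrt(5² + (-17)²) = sqrt(25 + 289) = sqrt(314) = 17.72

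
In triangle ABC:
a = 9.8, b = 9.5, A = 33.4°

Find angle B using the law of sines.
sin(B)/b = sin(A)/a
sin(B) = b·sin(A)/a = 9.5·sin(33.4°)/9.8 = 0.533629
B = arcsin(0.533629) = 32.25°  (b ≤ a, so B ≤ A and the acute solution is unique)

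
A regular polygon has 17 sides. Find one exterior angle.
Exterior angle of a regular n-gon = 360/n
Exterior angle = 360/17
Exterior angle = 21.18 degrees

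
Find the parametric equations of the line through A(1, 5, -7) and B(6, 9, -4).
Direction vector d = B - A = (5, 4, 3)
x = 1 + 5t, y = 5 + 4t, z = -7 + 3t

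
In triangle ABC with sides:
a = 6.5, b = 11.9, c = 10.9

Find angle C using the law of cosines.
cos(C) = (a² + b² - c²)/(2ab)
cos(C) = (6.5² + 11.9² - 10.9²)/(2·6.5·11.9) = 65.05/154.7 = 0.420491
C = arccos(0.420491) = 65.13°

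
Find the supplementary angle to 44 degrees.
Supplementary angles sum to 180 degrees.
Other angle = 180 - 44
Other angle = 136 degrees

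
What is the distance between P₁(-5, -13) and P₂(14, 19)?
Using the distance formula: d = sqrt((x₂-x₁)² + (y₂-y₁)²)
dx = 14 - (-5) = 19
dy = 19 - (-13) = 32
d = sqrt(19² + 32²) = sqrt(361 + 1024) = sqrt(1385) = 37.22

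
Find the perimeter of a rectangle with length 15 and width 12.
Perimeter = 2 * (length + width)
Perimeter = 2 * (15 + 12)
Perimeter = 2 * 27
Perimeter = 54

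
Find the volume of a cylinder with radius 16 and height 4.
Volume = pi * r² * h
Volume = pi * 16² * 4
Volume = pi * 256 * 4
Volume = pi * 1024
Volume = 3216.99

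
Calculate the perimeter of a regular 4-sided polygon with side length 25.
Perimeter = number of sides * side length
Perimeter = 4 * 25
Perimeter = 100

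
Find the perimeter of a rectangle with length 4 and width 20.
Perimeter = 2 * (length + width)
Perimeter = 2 * (4 + 20)
Perimeter = 2 * 24
Perimeter = 48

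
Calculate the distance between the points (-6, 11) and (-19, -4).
Using the distance formula: d = sqrt((x₂-x₁)² + (y₂-y₁)²)
dx = (-19) - (-6) = -13
dy = (-4) - 11 = -15
d = sqrt((-13)² + (-15)²) = sqrt(169 + 225) = sqrt(394) = 19.85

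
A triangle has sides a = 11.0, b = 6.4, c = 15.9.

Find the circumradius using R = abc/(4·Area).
s = (a+b+c)/2 = 16.65
Area = √(s(s-a)(s-b)(s-c)) = √(16.65·5.65·10.25·0.75) = 26.892
R = abc/(4·Area) = (11.0·6.4·15.9)/(4·26.892) = 1119.36/107.568 = 10.41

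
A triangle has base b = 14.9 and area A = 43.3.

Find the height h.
A = ½bh  →  h = 2A/b
h = 2·43.3/14.9 = 5.812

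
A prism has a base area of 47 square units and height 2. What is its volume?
Volume = base area * height
Volume = 47 * 2
Volume = 94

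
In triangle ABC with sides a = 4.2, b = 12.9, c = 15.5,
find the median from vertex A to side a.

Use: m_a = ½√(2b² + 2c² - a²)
m_a = ½√(2·12.9² + 2·15.5² - 4.2²)
m_a = ½√(332.82 + 480.5 - 17.64) = ½√795.68 = 14.1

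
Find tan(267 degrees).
tan(267 degrees) = 19.0811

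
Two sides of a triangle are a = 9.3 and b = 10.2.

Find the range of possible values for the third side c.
By the triangle inequality: |a - b| < c < a + b
|9.3 - 10.2| < c < 9.3 + 10.2
0.9 < c < 19.5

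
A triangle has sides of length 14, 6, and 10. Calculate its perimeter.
Perimeter = sum of all sides
Perimeter = 14 + 6 + 10
Perimeter = 30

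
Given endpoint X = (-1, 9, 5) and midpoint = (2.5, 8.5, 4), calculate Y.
Y = (2×2.5 - (-1), 2×8.5 - 9, 2×4 - 5) = (6, 8, 3)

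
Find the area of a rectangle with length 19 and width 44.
Area = length * width
Area = 19 * 44
Area = 836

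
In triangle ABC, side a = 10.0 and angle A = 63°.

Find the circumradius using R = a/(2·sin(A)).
R = a/(2·sin(A)) = 10.0/(2·sin(63°))
R = 10.0/(2·0.891007) = 10.0/1.782013 = 5.612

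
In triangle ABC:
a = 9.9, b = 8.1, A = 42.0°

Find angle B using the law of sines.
sin(B)/b = sin(A)/a
sin(B) = b·sin(A)/a = 8.1·sin(42.0°)/9.9 = 0.547470
B = arcsin(0.547470) = 33.19°  (b ≤ a, so B ≤ A and the acute solution is unique)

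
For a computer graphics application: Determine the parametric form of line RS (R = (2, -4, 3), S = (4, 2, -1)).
Direction vector d = S - R = (2, 6, -4)
x = 2 + 2t, y = -4 + 6t, z = 3 - 4t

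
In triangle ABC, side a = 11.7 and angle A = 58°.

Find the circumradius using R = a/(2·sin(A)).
R = a/(2·sin(A)) = 11.7/(2·sin(58°))
R = 11.7/(2·0.848048) = 11.7/1.696096 = 6.898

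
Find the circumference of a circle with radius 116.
Circumference = 2 * pi * r
Circumference = 2 * pi * 116
Circumference = 728.85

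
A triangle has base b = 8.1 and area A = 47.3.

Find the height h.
A = ½bh  →  h = 2A/b
h = 2·47.3/8.1 = 11.68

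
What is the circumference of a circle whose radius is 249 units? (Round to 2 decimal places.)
Circumference = 2 * pi * r
Circumference = 2 * pi * 249
Circumference = 1564.51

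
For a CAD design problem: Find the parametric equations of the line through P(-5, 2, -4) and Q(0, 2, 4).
Direction vector d = Q - P = (5, 0, 8)
x = -5 + 5t, y = 2, z = -4 + 8t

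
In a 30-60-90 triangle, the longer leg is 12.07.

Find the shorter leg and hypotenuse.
In a 30-60-90 triangle, sides are in ratio 1 : √3 : 2.
Long leg = short leg·√3  →  short leg = 12.07/√3 = 6.969
Hypotenuse = 2·(short leg) = 2·12.07/√3 = 13.94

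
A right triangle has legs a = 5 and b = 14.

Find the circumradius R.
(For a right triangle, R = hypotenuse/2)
Hypotenuse c = √(5² + 14²) = √221 = 14.8661
R = c/2 = 7.433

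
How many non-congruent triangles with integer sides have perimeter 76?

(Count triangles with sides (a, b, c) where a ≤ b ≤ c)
With a ≤ b ≤ c and a + b + c = 76, the triangle inequality a + b > c gives c < 76/2, so c ≤ 37.
Iterate a from 1 to ⌊p/3⌋ = 25; for each a, b ranges from a to ⌊(p−a)/2⌋ with c = p − a − b, keeping only c ≥ b.
Triples: (2, 37, 37), (3, 36, 37), (4, 35, 37), …
Count = 120 triangles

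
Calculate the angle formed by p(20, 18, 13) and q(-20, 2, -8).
p·q = -468, |p|² = 893, |q|² = 468
cos θ = -468/√417924 ≈ -0.7239
θ ≈ 136.4°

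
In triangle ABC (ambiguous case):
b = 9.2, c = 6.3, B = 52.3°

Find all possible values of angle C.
sin(C)/c = sin(B)/b  →  sin(C) = c·sin(B)/b = 6.3·sin(52.3°)/9.2 = 0.541816
C₁ = arcsin(0.541816) = 32.81°,  C₂ = 180° - C₁ = 147.19°
Check C₂: A = 180° - 52.3° - 147.19° = -19.49° ≤ 0, rejected
C = 32.81° (one solution)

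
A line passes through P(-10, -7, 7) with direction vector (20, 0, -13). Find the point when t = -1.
P(-1) = (-10 + 20(-1), -7 + 0(-1), 7 + (-13)(-1)) = (-30, -7, 20)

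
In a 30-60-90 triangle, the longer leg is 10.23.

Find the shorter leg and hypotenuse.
In a 30-60-90 triangle, sides are in ratio 1 : √3 : 2.
Long leg = short leg·√3  →  short leg = 10.23/√3 = 5.906
Hypotenuse = 2·(short leg) = 2·10.23/√3 = 11.81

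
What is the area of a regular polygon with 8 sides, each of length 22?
For a regular 8-gon with side length s = 22:
Apothem a = s / (2*tan(pi/8)) = 22 / (2*tan(pi/8)) ≈ 26.55635
Perimeter P = 8 * 22 = 176
Area = (1/2) * P * a = (1/2) * 176 * 26.55635 = 2336.96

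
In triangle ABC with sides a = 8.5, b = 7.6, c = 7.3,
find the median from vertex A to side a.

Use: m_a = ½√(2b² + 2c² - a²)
m_a = ½√(2·7.6² + 2·7.3² - 8.5²)
m_a = ½√(115.52 + 106.58 - 72.25) = ½√149.85 = 6.121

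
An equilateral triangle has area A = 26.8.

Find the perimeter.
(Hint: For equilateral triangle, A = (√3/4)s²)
A = (√3/4)s²  →  s² = 4A/√3 = 4·26.8/√3 = 61.8919
s = 7.86714
Perimeter = 3s = 23.6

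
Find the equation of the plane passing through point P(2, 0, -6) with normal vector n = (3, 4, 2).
d = n·P = (3)(2) + (4)(0) + (2)(-6) = -6
Plane: 3x + 4y + 2z = -6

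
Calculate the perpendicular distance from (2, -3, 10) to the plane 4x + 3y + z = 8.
d = |4(2) + 3(-3) + 1(10) - (8)| / √(4² + 3² + 1²) = 1/√26 = 0.1961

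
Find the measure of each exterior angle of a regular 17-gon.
Exterior angle of a regular n-gon = 360/n
Exterior angle = 360/17
Exterior angle = 21.18 degrees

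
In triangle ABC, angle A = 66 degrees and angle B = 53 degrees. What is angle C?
Sum of angles in a triangle = 180 degrees
Third angle = 180 - 66 - 53
Third angle = 61 degrees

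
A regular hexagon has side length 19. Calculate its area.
For a regular 6-gon with side length s = 19:
Apothem a = s / (2*tan(pi/6)) = 19 / (2*tan(pi/6)) ≈ 16.4545
Perimeter P = 6 * 19 = 114
Area = (1/2) * P * a = (1/2) * 114 * 16.4545 = 937.91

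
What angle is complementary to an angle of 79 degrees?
Complementary angles sum to 90 degrees.
Other angle = 90 - 79
Other angle = 11 degrees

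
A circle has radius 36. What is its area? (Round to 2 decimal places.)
Area = pi * r²
Area = pi * 36²
Area = pi * 1296
Area = 4071.50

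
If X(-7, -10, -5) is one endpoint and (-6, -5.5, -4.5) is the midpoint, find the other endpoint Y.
Y = (2×(-6) - (-7), 2×(-5.5) - (-10), 2×(-4.5) - (-5)) = (-5, -1, -4)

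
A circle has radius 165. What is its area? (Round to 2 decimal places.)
Area = pi * r²
Area = pi * 165²
Area = pi * 27225
Area = 85529.86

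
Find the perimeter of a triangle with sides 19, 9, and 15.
Perimeter = sum of all sides
Perimeter = 19 + 9 + 15
Perimeter = 43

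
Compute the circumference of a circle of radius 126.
Circumference = 2 * pi * r
Circumference = 2 * pi * 126
Circumference = 791.68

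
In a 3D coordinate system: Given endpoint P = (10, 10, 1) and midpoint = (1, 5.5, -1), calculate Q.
Q = (2×1 - 10, 2×5.5 - 10, 2×(-1) - 1) = (-8, 1, -3)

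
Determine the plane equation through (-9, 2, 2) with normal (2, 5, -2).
d = n·P = (2)(-9) + (5)(2) + (-2)(2) = -12
Plane: 2x + 5y - 2z = -12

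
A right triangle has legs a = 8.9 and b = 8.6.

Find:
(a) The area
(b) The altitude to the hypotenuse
(a) Area = ½ab = ½·8.9·8.6 = 38.27
(b) Hypotenuse c = √(8.9² + 8.6²) = √153.17 = 12.3762
    Area = ½·c·h_c  →  h_c = 2·Area/c = 2·38.27/12.3762 = 6.184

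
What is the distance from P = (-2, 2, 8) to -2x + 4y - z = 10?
d = |(-2)(-2) + 4(2) + (-1)(8) - (10)| / √((-2)² + 4² + (-1)²) = 6/√21 = 1.309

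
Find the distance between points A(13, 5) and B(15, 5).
Using the distance formula: d = sqrt((x₂-x₁)² + (y₂-y₁)²)
dx = 15 - 13 = 2
dy = 5 - 5 = 0
d = sqrt(2² + 0²) = sqrt(4 + 0) = sqrt(4) = 2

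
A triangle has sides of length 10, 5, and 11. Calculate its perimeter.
Perimeter = sum of all sides
Perimeter = 10 + 5 + 11
Perimeter = 26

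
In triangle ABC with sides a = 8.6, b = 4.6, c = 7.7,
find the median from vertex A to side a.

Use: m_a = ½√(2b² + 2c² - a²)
m_a = ½√(2·4.6² + 2·7.7² - 8.6²)
m_a = ½√(42.32 + 118.58 - 73.96) = ½√86.94 = 4.662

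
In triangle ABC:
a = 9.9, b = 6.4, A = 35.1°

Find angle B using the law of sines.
sin(B)/b = sin(A)/a
sin(B) = b·sin(A)/a = 6.4·sin(35.1°)/9.9 = 0.371721
B = arcsin(0.371721) = 21.82°  (b ≤ a, so B ≤ A and the acute solution is unique)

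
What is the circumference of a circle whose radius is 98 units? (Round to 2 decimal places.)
Circumference = 2 * pi * r
Circumference = 2 * pi * 98
Circumference = 615.75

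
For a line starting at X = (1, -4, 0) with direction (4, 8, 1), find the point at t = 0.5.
P(0.5) = (1 + 4(0.5), -4 + 8(0.5), 0 + 1(0.5)) = (3, 0, 0.5)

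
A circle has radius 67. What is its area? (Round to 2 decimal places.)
Area = pi * r²
Area = pi * 67²
Area = pi * 4489
Area = 14102.61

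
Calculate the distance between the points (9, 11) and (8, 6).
Using the distance formula: d = sqrt((x₂-x₁)² + (y₂-y₁)²)
dx = 8 - 9 = -1
dy = 6 - 11 = -5
d = sqrt((-1)² + (-5)²) = sqrt(1 + 25) = sqrt(26) = 5.10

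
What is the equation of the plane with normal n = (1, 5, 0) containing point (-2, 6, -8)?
d = n·P = (1)(-2) + (5)(6) + (0)(-8) = 28
Plane: x + 5y = 28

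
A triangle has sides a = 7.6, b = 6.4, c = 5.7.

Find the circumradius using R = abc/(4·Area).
s = (a+b+c)/2 = 9.85
Area = √(s(s-a)(s-b)(s-c)) = √(9.85·2.25·3.45·4.15) = 17.8132
R = abc/(4·Area) = (7.6·6.4·5.7)/(4·17.8132) = 277.248/71.2528 = 3.891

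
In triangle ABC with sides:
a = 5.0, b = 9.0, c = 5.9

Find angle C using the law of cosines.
cos(C) = (a² + b² - c²)/(2ab)
cos(C) = (5.0² + 9.0² - 5.9²)/(2·5.0·9.0) = 71.19/90 = 0.791000
C = arccos(0.791000) = 37.72°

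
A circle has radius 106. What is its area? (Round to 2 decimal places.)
Area = pi * r²
Area = pi * 106²
Area = pi * 11236
Area = 35298.94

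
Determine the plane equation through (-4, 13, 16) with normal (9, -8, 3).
d = n·P = (9)(-4) + (-8)(13) + (3)(16) = -92
Plane: 9x - 8y + 3z = -92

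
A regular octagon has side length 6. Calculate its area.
For a regular 8-gon with side length s = 6:
Apothem a = s / (2*tan(pi/8)) = 6 / (2*tan(pi/8)) ≈ 7.2426
Perimeter P = 8 * 6 = 48
Area = (1/2) * P * a = (1/2) * 48 * 7.2426 = 173.82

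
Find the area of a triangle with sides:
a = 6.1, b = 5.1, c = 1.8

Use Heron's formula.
s = (a+b+c)/2 = (6.1+5.1+1.8)/2 = 6.5
A = √(s(s-a)(s-b)(s-c)) = √(6.5·0.4·1.4·4.7)
A = √17.108 = 4.136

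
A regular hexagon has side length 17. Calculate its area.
For a regular 6-gon with side length s = 17:
Apothem a = s / (2*tan(pi/6)) = 17 / (2*tan(pi/6)) ≈ 14.7224
Perimeter P = 6 * 17 = 102
Area = (1/2) * P * a = (1/2) * 102 * 14.7224 = 750.84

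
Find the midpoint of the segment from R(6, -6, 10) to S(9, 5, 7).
Midpoint = ((6+9)/2, (-6+5)/2, (10+7)/2) = (7.5, -0.5, 8.5)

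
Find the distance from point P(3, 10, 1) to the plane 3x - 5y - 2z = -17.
d = |3(3) + (-5)(10) + (-2)(1) - (-17)| / √(3² + (-5)² + (-2)²) = 26/√38 = 4.218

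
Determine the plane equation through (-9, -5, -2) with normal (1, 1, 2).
d = n·P = (1)(-9) + (1)(-5) + (2)(-2) = -18
Plane: x + y + 2z = -18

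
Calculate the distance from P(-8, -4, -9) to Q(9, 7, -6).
d = √[(17)² + (11)² + (3)²] = √419 = 20.47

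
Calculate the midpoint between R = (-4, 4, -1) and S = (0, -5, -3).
Midpoint = ((-4+0)/2, (4-5)/2, (-1-3)/2) = (-2, -0.5, -2)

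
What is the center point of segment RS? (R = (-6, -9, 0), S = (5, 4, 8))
Midpoint = ((-6+5)/2, (-9+4)/2, (0+8)/2) = (-0.5, -2.5, 4)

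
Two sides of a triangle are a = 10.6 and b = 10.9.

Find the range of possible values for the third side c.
By the triangle inequality: |a - b| < c < a + b
|10.6 - 10.9| < c < 10.6 + 10.9
0.3 < c < 21.5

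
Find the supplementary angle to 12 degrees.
Supplementary angles sum to 180 degrees.
Other angle = 180 - 12
Other angle = 168 degrees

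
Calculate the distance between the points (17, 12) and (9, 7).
Using the distance formula: d = sqrt((x₂-x₁)² + (y₂-y₁)²)
dx = 9 - 17 = -8
dy = 7 - 12 = -5
d = sqrt((-8)² + (-5)²) = sqrt(64 + 25) = sqrt(89) = 9.43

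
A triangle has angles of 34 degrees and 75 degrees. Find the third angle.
Sum of angles in a triangle = 180 degrees
Third angle = 180 - 34 - 75
Third angle = 71 degrees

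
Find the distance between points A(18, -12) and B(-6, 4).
Using the distance formula: d = sqrt((x₂-x₁)² + (y₂-y₁)²)
dx = (-6) - 18 = -24
dy = 4 - (-12) = 16
d = sqrt((-24)² + 16²) = sqrt(576 + 256) = sqrt(832) = 28.84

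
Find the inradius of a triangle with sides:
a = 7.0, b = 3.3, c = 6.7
s = (a+b+c)/2 = (7.0+3.3+6.7)/2 = 8.5
Area = √(s(s-a)(s-b)(s-c)) = √(8.5·1.5·5.2·1.8) = 10.9243
r = Area/s = 10.9243/8.5 = 1.285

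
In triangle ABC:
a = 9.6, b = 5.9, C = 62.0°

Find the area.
Using A = ½ab·sin(C):
A = ½·9.6·5.9·sin(62.0°) = ½·56.64·0.882948 = 25.01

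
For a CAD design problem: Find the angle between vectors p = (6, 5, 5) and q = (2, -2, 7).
p·q = 37, |p|² = 86, |q|² = 57
cos θ = 37/√4902 ≈ 0.5285
θ ≈ 58.1°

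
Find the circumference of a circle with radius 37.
Circumference = 2 * pi * r
Circumference = 2 * pi * 37
Circumference = 232.48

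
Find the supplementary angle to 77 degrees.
Supplementary angles sum to 180 degrees.
Other angle = 180 - 77
Other angle = 103 degrees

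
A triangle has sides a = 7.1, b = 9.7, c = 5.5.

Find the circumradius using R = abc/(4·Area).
s = (a+b+c)/2 = 11.15
Area = √(s(s-a)(s-b)(s-c)) = √(11.15·4.05·1.45·5.65) = 19.2342
R = abc/(4·Area) = (7.1·9.7·5.5)/(4·19.2342) = 378.785/76.9368 = 4.923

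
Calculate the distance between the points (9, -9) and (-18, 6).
Using the distance formula: d = sqrt((x₂-x₁)² + (y₂-y₁)²)
dx = (-18) - 9 = -27
dy = 6 - (-9) = 15
d = sqrt((-27)² + 15²) = sqrt(729 + 225) = sqrt(954) = 30.89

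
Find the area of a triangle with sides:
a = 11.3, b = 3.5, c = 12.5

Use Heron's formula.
s = (a+b+c)/2 = (11.3+3.5+12.5)/2 = 13.65
A = √(s(s-a)(s-b)(s-c)) = √(13.65·2.35·10.15·1.15)
A = √374.425 = 19.35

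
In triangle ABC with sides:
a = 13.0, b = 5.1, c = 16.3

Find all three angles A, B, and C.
By the law of cosines:
cos(A) = (b² + c² - a²)/(2bc) = 0.738001  →  A = 42.44°
cos(B) = (a² + c² - b²)/(2ac) = 0.964323  →  B = 15.35°
cos(C) = (a² + b² - c²)/(2ab) = -0.533032  →  C = 122.2°
Check: A + B + C = 180.0° ✓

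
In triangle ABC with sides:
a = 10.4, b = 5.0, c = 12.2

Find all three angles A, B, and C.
By the law of cosines:
cos(A) = (b² + c² - a²)/(2bc) = 0.538361  →  A = 57.43°
cos(B) = (a² + c² - b²)/(2ac) = 0.914250  →  B = 23.9°
cos(C) = (a² + b² - c²)/(2ab) = -0.150769  →  C = 98.67°
Check: A + B + C = 180.0° ✓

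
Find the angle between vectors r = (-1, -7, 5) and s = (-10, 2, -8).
r·s = -44, |r|² = 75, |s|² = 168
cos θ = -44/√12600 ≈ -0.392
θ ≈ 113.1°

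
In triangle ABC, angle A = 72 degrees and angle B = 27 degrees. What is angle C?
Sum of angles in a triangle = 180 degrees
Third angle = 180 - 72 - 27
Third angle = 81 degrees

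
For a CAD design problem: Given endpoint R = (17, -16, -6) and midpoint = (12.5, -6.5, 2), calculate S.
S = (2×12.5 - 17, 2×(-6.5) - (-16), 2×2 - (-6)) = (8, 3, 10)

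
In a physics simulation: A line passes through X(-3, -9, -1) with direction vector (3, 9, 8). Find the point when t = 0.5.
P(0.5) = (-3 + 3(0.5), -9 + 9(0.5), -1 + 8(0.5)) = (-1.5, -4.5, 3)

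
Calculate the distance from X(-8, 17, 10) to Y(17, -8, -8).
d = √[(25)² + (-25)² + (-18)²] = √1574 = 39.67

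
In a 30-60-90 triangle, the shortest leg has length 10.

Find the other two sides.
Long leg = 10√3 = 17.32, Hypotenuse = 20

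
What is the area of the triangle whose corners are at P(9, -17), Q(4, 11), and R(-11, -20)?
Using the coordinate formula: Area = (1/2)|x₁(y₂-y₃) + x₂(y₃-y₁) + x₃(y₁-y₂)|
Area = (1/2)|9(11-(-20)) + 4((-20)-(-17)) + (-11)((-17)-11)|
Area = (1/2)|9*31 + 4*(-3) + (-11)*(-28)|
Area = (1/2)|279 + (-12) + 308|
Area = (1/2)*575 = 287.50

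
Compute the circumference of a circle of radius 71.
Circumference = 2 * pi * r
Circumference = 2 * pi * 71
Circumference = 446.11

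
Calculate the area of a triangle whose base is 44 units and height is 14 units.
Area = (1/2) * base * height
Area = (1/2) * 44 * 14
Area = 308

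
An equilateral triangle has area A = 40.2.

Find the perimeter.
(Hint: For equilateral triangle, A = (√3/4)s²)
A = (√3/4)s²  →  s² = 4A/√3 = 4·40.2/√3 = 92.8379
s = 9.63524
Perimeter = 3s = 28.91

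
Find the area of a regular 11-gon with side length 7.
For a regular 11-gon with side length s = 7:
Apothem a = s / (2*tan(pi/11)) = 7 / (2*tan(pi/11)) ≈ 11.9199
Perimeter P = 11 * 7 = 77
Area = (1/2) * P * a = (1/2) * 77 * 11.9199 = 458.92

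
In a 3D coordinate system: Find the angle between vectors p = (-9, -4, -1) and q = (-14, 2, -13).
p·q = 131, |p|² = 98, |q|² = 369
cos θ = 131/√36162 ≈ 0.6889
θ ≈ 46.46°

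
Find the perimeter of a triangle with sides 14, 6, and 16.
Perimeter = sum of all sides
Perimeter = 14 + 6 + 16
Perimeter = 36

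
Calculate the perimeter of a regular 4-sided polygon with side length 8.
Perimeter = number of sides * side length
Perimeter = 4 * 8
Perimeter = 32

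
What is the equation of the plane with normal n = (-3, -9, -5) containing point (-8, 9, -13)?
d = n·P = (-3)(-8) + (-9)(9) + (-5)(-13) = 8
Plane: -3x - 9y - 5z = 8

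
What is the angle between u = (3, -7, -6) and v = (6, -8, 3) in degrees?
u·v = 56, |u|² = 94, |v|² = 109
cos θ = 56/√10246 ≈ 0.5532
θ ≈ 56.41°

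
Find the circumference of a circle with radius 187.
Circumference = 2 * pi * r
Circumference = 2 * pi * 187
Circumference = 1174.96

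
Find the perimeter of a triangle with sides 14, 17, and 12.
Perimeter = sum of all sides
Perimeter = 14 + 17 + 12
Perimeter = 43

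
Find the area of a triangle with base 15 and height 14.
Area = (1/2) * base * height
Area = (1/2) * 15 * 14
Area = 105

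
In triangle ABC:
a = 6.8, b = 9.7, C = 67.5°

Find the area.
Using A = ½ab·sin(C):
A = ½·6.8·9.7·sin(67.5°) = ½·65.96·0.923880 = 30.47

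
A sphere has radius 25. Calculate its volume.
Volume = (4/3) * pi * r³
Volume = (4/3) * pi * 25³
Volume = (4/3) * pi * 15625
Volume = 65449.85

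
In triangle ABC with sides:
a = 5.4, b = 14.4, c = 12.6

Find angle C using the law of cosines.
cos(C) = (a² + b² - c²)/(2ab)
cos(C) = (5.4² + 14.4² - 12.6²)/(2·5.4·14.4) = 77.76/155.52 = 0.500000
C = arccos(0.500000) = 60°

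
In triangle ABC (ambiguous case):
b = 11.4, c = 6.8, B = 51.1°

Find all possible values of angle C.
sin(C)/c = sin(B)/b  →  sin(C) = c·sin(B)/b = 6.8·sin(51.1°)/11.4 = 0.464215
C₁ = arcsin(0.464215) = 27.66°,  C₂ = 180° - C₁ = 152.34°
Check C₂: A = 180° - 51.1° - 152.34° = -23.44° ≤ 0, rejected
C = 27.66° (one solution)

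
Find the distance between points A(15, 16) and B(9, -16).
Using the distance formula: d = sqrt((x₂-x₁)² + (y₂-y₁)²)
dx = 9 - 15 = -6
dy = (-16) - 16 = -32
d = sqrt((-6)² + (-32)²) = sqrt(36 + 1024) = sqrt(1060) = 32.56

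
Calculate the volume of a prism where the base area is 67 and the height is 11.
Volume = base area * height
Volume = 67 * 11
Volume = 737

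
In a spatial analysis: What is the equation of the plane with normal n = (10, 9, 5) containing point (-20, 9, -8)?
d = n·P = (10)(-20) + (9)(9) + (5)(-8) = -159
Plane: 10x + 9y + 5z = -159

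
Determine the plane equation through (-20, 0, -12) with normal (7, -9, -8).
d = n·P = (7)(-20) + (-9)(0) + (-8)(-12) = -44
Plane: 7x - 9y - 8z = -44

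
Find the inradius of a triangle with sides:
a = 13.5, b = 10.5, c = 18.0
s = (a+b+c)/2 = (13.5+10.5+18.0)/2 = 21
Area = √(s(s-a)(s-b)(s-c)) = √(21·7.5·10.5·3) = 70.4361
r = Area/s = 70.4361/21 = 3.354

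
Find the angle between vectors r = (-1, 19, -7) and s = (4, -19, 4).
r·s = -393, |r|² = 411, |s|² = 393
cos θ = -393/√161523 ≈ -0.9779
θ ≈ 167.9°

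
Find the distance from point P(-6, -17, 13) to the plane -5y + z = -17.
d = |0(-6) + (-5)(-17) + 1(13) - (-17)| / √(0² + (-5)² + 1²) = 115/√26 = 22.55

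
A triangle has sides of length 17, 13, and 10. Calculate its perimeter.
Perimeter = sum of all sides
Perimeter = 17 + 13 + 10
Perimeter = 40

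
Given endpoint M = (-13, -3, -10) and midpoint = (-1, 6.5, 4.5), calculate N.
N = (2×(-1) - (-13), 2×6.5 - (-3), 2×4.5 - (-10)) = (11, 16, 19)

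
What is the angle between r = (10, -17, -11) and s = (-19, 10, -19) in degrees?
r·s = -151, |r|² = 510, |s|² = 822
cos θ = -151/√419220 ≈ -0.2332
θ ≈ 103.5°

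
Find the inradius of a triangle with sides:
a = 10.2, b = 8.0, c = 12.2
s = (a+b+c)/2 = (10.2+8.0+12.2)/2 = 15.2
Area = √(s(s-a)(s-b)(s-c)) = √(15.2·5·7.2·3) = 40.5167
r = Area/s = 40.5167/15.2 = 2.666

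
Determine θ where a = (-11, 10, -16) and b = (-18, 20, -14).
a·b = 622, |a|² = 477, |b|² = 920
cos θ = 622/√438840 ≈ 0.9389
θ ≈ 20.13°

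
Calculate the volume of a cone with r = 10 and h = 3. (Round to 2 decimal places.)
Volume = (1/3) * pi * r² * h
Volume = (1/3) * pi * 10² * 3
Volume = (1/3) * pi * 100 * 3
Volume = (1/3) * pi * 300
Volume = 314.16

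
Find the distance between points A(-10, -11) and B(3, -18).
Using the distance formula: d = sqrt((x₂-x₁)² + (y₂-y₁)²)
dx = 3 - (-10) = 13
dy = (-18) - (-11) = -7
d = sqrt(13² + (-7)²) = sqrt(169 + 49) = sqrt(218) = 14.76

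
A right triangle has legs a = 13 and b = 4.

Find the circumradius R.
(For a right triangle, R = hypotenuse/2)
Hypotenuse c = √(13² + 4²) = √185 = 13.6015
R = c/2 = 6.801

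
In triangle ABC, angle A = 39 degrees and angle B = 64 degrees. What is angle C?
Sum of angles in a triangle = 180 degrees
Third angle = 180 - 39 - 64
Third angle = 77 degrees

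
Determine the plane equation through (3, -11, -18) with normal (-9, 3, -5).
d = n·P = (-9)(3) + (3)(-11) + (-5)(-18) = 30
Plane: -9x + 3y - 5z = 30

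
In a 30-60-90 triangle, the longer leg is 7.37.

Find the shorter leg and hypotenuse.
In a 30-60-90 triangle, sides are in ratio 1 : √3 : 2.
Long leg = short leg·√3  →  short leg = 7.37/√3 = 4.255
Hypotenuse = 2·(short leg) = 2·7.37/√3 = 8.51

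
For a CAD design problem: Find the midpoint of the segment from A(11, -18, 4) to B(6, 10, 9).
Midpoint = ((11+6)/2, (-18+10)/2, (4+9)/2) = (8.5, -4, 6.5)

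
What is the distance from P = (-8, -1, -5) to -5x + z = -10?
d = |(-5)(-8) + 0(-1) + 1(-5) - (-10)| / √((-5)² + 0² + 1²) = 45/√26 = 8.825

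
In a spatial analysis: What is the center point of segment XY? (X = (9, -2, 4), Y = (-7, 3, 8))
Midpoint = ((9-7)/2, (-2+3)/2, (4+8)/2) = (1, 0.5, 6)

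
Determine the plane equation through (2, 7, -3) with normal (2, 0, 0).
d = n·P = (2)(2) + (0)(7) + (0)(-3) = 4
Plane: 2x = 4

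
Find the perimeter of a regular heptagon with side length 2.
Perimeter = number of sides * side length
Perimeter = 7 * 2
Perimeter = 14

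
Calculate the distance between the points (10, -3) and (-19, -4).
Using the distance formula: d = sqrt((x₂-x₁)² + (y₂-y₁)²)
dx = (-19) - 10 = -29
dy = (-4) - (-3) = -1
d = sqrt((-29)² + (-1)²) = sqrt(841 + 1) = sqrt(842) = 29.02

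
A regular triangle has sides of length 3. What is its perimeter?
Perimeter = number of sides * side length
Perimeter = 3 * 3
Perimeter = 9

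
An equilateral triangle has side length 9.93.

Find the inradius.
For an equilateral triangle, r = s/(2√3) where s is the side.
r = 9.93/(2√3) = 9.93/3.464102 = 2.867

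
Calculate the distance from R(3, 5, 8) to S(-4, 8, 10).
d = √[(-7)² + (3)² + (2)²] = √62 = 7.874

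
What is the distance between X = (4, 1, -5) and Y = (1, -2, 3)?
d = √[(-3)² + (-3)² + (8)²] = √82 = 9.055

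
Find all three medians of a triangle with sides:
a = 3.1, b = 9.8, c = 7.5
Using m_x = ½√(2y² + 2z² - x²):
m_a = ½√(2·9.8² + 2·7.5² - 3.1²) = ½√294.97 = 8.587
m_b = ½√(2·3.1² + 2·7.5² - 9.8²) = ½√35.68 = 2.987
m_c = ½√(2·3.1² + 2·9.8² - 7.5²) = ½√155.05 = 6.226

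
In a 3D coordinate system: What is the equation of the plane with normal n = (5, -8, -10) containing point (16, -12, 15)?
d = n·P = (5)(16) + (-8)(-12) + (-10)(15) = 26
Plane: 5x - 8y - 10z = 26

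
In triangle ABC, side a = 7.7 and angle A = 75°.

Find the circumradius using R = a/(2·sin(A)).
R = a/(2·sin(A)) = 7.7/(2·sin(75°))
R = 7.7/(2·0.965926) = 7.7/1.931852 = 3.986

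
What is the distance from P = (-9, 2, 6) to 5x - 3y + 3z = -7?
d = |5(-9) + (-3)(2) + 3(6) - (-7)| / √(5² + (-3)² + 3²) = 26/√43 = 3.965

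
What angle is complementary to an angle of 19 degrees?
Complementary angles sum to 90 degrees.
Other angle = 90 - 19
Other angle = 71 degrees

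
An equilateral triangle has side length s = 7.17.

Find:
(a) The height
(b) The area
(a) Height h = s·√3/2 = 7.17·√3/2 = 6.209
(b) Area = (√3/4)·s² = (√3/4)·7.17² = (√3/4)·51.4089 = 22.26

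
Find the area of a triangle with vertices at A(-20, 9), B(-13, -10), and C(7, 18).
Using the coordinate formula: Area = (1/2)|x₁(y₂-y₃) + x₂(y₃-y₁) + x₃(y₁-y₂)|
Area = (1/2)|(-20)((-10)-18) + (-13)(18-9) + 7(9-(-10))|
Area = (1/2)|(-20)*(-28) + (-13)*9 + 7*19|
Area = (1/2)|560 + (-117) + 133|
Area = (1/2)*576 = 288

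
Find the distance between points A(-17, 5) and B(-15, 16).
Using the distance formula: d = sqrt((x₂-x₁)² + (y₂-y₁)²)
dx = (-15) - (-17) = 2
dy = 16 - 5 = 11
d = sqrt(2² + 11²) = sqrt(4 + 121) = sqrt(125) = 11.18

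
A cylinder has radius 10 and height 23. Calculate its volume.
Volume = pi * r² * h
Volume = pi * 10² * 23
Volume = pi * 100 * 23
Volume = pi * 2300
Volume = 7225.66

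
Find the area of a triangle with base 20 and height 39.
Area = (1/2) * base * height
Area = (1/2) * 20 * 39
Area = 390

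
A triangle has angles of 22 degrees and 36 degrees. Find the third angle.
Sum of angles in a triangle = 180 degrees
Third angle = 180 - 22 - 36
Third angle = 122 degrees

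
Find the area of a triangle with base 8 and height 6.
Area = (1/2) * base * height
Area = (1/2) * 8 * 6
Area = 24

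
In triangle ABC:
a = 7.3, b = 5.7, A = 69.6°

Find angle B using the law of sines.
sin(B)/b = sin(A)/a
sin(B) = b·sin(A)/a = 5.7·sin(69.6°)/7.3 = 0.731850
B = arcsin(0.731850) = 47.04°  (b ≤ a, so B ≤ A and the acute solution is unique)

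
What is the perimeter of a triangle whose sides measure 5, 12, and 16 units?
Perimeter = sum of all sides
Perimeter = 5 + 12 + 16
Perimeter = 33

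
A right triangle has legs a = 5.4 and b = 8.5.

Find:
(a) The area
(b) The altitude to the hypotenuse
(a) Area = ½ab = ½·5.4·8.5 = 22.95
(b) Hypotenuse c = √(5.4² + 8.5²) = √101.41 = 10.0703
    Area = ½·c·h_c  →  h_c = 2·Area/c = 2·22.95/10.0703 = 4.558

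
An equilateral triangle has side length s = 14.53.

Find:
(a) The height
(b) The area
(a) Height h = s·√3/2 = 14.53·√3/2 = 12.58
(b) Area = (√3/4)·s² = (√3/4)·14.53² = (√3/4)·211.121 = 91.42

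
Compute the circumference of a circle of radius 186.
Circumference = 2 * pi * r
Circumference = 2 * pi * 186
Circumference = 1168.67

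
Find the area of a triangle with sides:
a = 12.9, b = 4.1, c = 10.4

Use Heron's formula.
s = (a+b+c)/2 = (12.9+4.1+10.4)/2 = 13.7
A = √(s(s-a)(s-b)(s-c)) = √(13.7·0.8·9.6·3.3)
A = √347.213 = 18.63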